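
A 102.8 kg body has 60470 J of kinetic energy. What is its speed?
v = √(2·KE/m) = √(2·60470/102.8) = 34.3 m/s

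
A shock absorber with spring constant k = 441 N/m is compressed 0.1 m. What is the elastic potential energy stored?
PE = ½kx² = ½(441)(0.1)² = 2.205 J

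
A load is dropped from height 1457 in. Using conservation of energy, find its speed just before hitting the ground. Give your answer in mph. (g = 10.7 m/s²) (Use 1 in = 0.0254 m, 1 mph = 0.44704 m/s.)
Convert to SI: h = 37.0078 m
mgh = ½mv² ⇒ v = √(2gh) = √(2·10.7·37.0078) = 28.1419 m/s = 62.95 mph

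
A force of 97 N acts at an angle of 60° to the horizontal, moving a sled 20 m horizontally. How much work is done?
W = F·d·cosθ = (97)(20)cos(60°) = 970.0 J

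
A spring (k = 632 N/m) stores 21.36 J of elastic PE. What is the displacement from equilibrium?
x = √(2·PE/k) = √(2·21.36/632) = 0.26 m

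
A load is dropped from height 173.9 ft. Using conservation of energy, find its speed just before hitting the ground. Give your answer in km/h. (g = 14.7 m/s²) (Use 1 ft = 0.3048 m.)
Convert to SI: h = 53.0047 m
mgh = ½mv² ⇒ v = √(2gh) = √(2·14.7·53.0047) = 39.4758 m/s = 142.1 km/h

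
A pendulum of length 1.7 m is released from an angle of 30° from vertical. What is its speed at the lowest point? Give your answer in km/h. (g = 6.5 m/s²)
h = L(1 − cosθ) = 1.7(1 − cos30°) = 0.227757 m
v = √(2gh) = √(2·6.5·0.227757) = 1.72071 m/s = 6.195 km/h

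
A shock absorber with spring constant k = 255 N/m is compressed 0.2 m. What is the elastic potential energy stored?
PE = ½kx² = ½(255)(0.2)² = 5.1 J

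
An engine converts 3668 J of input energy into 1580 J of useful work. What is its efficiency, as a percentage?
η = W_out/W_in = 1580/3668 = 43.08%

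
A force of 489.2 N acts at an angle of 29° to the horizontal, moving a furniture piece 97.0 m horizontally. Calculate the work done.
W = F·d·cosθ = (489.2)(97.0)cos(29°) = 41500 J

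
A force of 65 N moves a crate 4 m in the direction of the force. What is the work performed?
W = F·d = (65)(4) = 260.0 J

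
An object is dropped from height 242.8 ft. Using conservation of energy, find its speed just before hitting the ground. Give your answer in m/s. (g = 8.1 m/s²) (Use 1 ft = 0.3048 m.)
Convert to SI: h = 74.0054 m
mgh = ½mv² ⇒ v = √(2gh) = √(2·8.1·74.0054) = 34.62 m/s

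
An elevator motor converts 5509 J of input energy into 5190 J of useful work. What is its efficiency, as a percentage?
η = W_out/W_in = 5190/5509 = 94.21%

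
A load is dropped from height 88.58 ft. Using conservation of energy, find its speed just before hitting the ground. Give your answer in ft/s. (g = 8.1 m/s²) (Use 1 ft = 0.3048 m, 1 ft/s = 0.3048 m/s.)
Convert to SI: h = 26.9992 m
mgh = ½mv² ⇒ v = √(2gh) = √(2·8.1·26.9992) = 20.9138 m/s = 68.61 ft/s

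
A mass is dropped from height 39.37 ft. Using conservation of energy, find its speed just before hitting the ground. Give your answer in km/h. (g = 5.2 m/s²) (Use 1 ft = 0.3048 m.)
Convert to SI: h = 12.0 m
mgh = ½mv² ⇒ v = √(2gh) = √(2·5.2·12.0) = 11.1714 m/s = 40.22 km/h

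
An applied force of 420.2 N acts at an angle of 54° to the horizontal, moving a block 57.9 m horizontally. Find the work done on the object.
W = F·d·cosθ = (420.2)(57.9)cos(54°) = 14300 J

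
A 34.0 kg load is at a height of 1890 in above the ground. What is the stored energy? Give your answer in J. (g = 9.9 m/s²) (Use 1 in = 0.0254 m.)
Convert to SI: m = 34.0 kg, h = 48.006 m
PE = mgh = (34.0)(9.9)(48.006) = 16160 J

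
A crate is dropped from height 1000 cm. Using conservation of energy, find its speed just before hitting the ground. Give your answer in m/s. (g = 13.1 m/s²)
Convert to SI: h = 10.0 m
mgh = ½mv² ⇒ v = √(2gh) = √(2·13.1·10.0) = 16.19 m/s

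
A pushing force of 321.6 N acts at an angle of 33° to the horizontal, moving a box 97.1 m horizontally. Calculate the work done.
W = F·d·cosθ = (321.6)(97.1)cos(33°) = 26190 J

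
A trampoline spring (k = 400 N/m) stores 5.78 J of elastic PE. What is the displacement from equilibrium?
x = √(2·PE/k) = √(2·5.78/400) = 0.17 m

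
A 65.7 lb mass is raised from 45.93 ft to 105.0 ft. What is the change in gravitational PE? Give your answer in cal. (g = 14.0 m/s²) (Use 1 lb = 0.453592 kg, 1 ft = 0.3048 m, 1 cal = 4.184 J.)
Convert to SI: m = 29.801 kg, Δh = 18.0045 m
ΔPE = mgΔh = (29.801)(14.0)(18.0045) = 7511.74 J = 1795 cal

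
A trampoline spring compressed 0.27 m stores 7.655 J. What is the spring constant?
k = 2·PE/x² = 2·7.655/(0.27)² = 210.0 N/m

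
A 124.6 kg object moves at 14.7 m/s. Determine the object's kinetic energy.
KE = ½mv² = ½(124.6)(14.7)² = 13460 J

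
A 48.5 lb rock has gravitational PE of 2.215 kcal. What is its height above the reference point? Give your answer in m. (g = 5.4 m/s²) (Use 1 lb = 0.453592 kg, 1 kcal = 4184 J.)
Convert to SI: m = 21.9992 kg, PE = 9267.56 J
h = PE/(mg) = 9267.56/(21.9992·5.4) = 78.01 m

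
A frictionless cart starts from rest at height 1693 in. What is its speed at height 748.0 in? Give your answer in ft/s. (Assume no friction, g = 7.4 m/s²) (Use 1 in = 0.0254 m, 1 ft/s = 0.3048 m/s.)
Convert to SI: h₁−h₂ = 24.003 m
mgh₁ = mgh₂ + ½mv² ⇒ v = √(2g(h₁−h₂)) = √(2·7.4·24.003) = 18.8479 m/s = 61.84 ft/s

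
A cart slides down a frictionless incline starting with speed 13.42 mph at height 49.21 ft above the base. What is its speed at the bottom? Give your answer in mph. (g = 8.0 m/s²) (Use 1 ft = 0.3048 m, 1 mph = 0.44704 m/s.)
Convert to SI: v₀ = 5.99928 m/s, h = 14.9992 m
½mv₀² + mgh = ½mv² ⇒ v = √(v₀² + 2gh) = √(5.99928² + 2·8.0·14.9992) = 16.6126 m/s = 37.16 mph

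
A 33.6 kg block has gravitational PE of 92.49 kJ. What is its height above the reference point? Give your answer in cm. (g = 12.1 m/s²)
Convert to SI: m = 33.6 kg, PE = 92490.0 J
h = PE/(mg) = 92490.0/(33.6·12.1) = 227.494 m = 22750 cm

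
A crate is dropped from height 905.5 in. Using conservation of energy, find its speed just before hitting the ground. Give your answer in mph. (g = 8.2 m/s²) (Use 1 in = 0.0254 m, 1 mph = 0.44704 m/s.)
Convert to SI: h = 22.9997 m
mgh = ½mv² ⇒ v = √(2gh) = √(2·8.2·22.9997) = 19.4215 m/s = 43.44 mph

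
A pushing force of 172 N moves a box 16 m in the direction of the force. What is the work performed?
W = F·d = (172)(16) = 2752 J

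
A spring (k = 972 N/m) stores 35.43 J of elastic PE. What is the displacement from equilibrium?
x = √(2·PE/k) = √(2·35.43/972) = 0.27 m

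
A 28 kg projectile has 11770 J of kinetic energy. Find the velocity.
v = √(2·KE/m) = √(2·11770/28) = 29.0 m/s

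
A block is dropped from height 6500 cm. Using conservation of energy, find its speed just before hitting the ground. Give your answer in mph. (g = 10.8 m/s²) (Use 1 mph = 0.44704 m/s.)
Convert to SI: h = 65.0 m
mgh = ½mv² ⇒ v = √(2gh) = √(2·10.8·65.0) = 37.47 m/s = 83.82 mph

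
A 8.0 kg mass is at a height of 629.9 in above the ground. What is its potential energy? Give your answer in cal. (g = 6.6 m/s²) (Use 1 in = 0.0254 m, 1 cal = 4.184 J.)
Convert to SI: m = 8.0 kg, h = 15.9995 m
PE = mgh = (8.0)(6.6)(15.9995) = 844.771 J = 201.9 cal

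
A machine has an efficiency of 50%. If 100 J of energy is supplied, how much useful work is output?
W_out = η·W_in = 0.5·100 = 50.0 J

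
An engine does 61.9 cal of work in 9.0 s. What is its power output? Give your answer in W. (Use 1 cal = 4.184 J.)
Convert to SI: W = 258.99 J, t = 9.0 s
P = W/t = 258.99/9.0 = 28.78 W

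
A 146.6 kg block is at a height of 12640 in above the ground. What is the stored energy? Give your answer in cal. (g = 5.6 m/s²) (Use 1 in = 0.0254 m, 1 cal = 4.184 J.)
Convert to SI: m = 146.6 kg, h = 321.056 m
PE = mgh = (146.6)(5.6)(321.056) = 263574 J = 63000 cal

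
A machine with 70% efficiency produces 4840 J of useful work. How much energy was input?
W_in = W_out/η = 4840/0.7 = 6914 J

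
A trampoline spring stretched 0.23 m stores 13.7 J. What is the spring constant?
k = 2·PE/x² = 2·13.7/(0.23)² = 518.0 N/m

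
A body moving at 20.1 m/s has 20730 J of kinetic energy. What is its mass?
m = 2·KE/v² = 2·20730/(20.1)² = 102.6 kg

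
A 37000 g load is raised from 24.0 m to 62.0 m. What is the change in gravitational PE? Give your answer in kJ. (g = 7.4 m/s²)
Convert to SI: m = 37.0 kg, Δh = 38.0 m
ΔPE = mgΔh = (37.0)(7.4)(38.0) = 10404.4 J = 10.4 kJ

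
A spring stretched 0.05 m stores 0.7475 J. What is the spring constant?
k = 2·PE/x² = 2·0.7475/(0.05)² = 598.0 N/m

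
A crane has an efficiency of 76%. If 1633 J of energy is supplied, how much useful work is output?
W_out = η·W_in = 0.76·1633 = 1241.08 J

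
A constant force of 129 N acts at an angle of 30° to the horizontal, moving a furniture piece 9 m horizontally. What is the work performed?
W = F·d·cosθ = (129)(9)cos(30°) = 1005 J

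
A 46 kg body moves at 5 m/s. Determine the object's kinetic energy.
KE = ½mv² = ½(46)(5)² = 575.0 J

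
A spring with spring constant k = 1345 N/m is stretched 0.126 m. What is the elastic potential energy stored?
PE = ½kx² = ½(1345)(0.126)² = 10.68 J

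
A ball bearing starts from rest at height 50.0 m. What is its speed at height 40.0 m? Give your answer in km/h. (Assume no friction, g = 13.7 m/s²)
mgh₁ = mgh₂ + ½mv² ⇒ v = √(2g(h₁−h₂)) = √(2·13.7·10.0) = 16.5529 m/s = 59.59 km/h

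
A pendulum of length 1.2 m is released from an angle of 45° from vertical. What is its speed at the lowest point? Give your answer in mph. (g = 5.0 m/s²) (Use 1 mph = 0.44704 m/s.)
h = L(1 − cosθ) = 1.2(1 − cos45°) = 0.351472 m
v = √(2gh) = √(2·5.0·0.351472) = 1.87476 m/s = 4.194 mph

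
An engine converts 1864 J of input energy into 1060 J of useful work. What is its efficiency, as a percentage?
η = W_out/W_in = 1060/1864 = 56.87%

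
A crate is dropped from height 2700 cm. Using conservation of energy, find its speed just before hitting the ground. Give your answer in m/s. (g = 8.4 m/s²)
Convert to SI: h = 27.0 m
mgh = ½mv² ⇒ v = √(2gh) = √(2·8.4·27.0) = 21.3 m/s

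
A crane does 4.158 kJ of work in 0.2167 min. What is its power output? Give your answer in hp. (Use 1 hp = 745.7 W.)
Convert to SI: W = 4158.0 J, t = 13.002 s
P = W/t = 4158.0/13.002 = 319.797 W = 0.4289 hp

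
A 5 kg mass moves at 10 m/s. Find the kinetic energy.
KE = ½mv² = ½(5)(10)² = 250.0 J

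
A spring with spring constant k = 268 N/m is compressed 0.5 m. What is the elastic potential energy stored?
PE = ½kx² = ½(268)(0.5)² = 33.5 J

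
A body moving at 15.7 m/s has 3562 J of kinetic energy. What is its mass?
m = 2·KE/v² = 2·3562/(15.7)² = 28.9 kg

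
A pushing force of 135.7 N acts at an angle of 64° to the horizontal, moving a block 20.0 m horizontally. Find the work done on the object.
W = F·d·cosθ = (135.7)(20.0)cos(64°) = 1190 J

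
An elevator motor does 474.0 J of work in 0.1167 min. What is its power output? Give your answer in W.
Convert to SI: W = 474.0 J, t = 7.002 s
P = W/t = 474.0/7.002 = 67.69 W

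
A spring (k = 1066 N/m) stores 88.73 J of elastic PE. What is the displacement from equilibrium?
x = √(2·PE/k) = √(2·88.73/1066) = 0.408 m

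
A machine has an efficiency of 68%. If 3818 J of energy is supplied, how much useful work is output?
W_out = η·W_in = 0.68·3818 = 2596.24 J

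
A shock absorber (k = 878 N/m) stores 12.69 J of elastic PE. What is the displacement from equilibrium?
x = √(2·PE/k) = √(2·12.69/878) = 0.17 m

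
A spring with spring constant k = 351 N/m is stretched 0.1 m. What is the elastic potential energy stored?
PE = ½kx² = ½(351)(0.1)² = 1.755 J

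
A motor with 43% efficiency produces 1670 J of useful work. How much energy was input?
W_in = W_out/η = 1670/0.43 = 3884 J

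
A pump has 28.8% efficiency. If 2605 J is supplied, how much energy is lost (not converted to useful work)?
W_lost = W_in(1 − η) = 2605·(1 − 0.288) = 1855 J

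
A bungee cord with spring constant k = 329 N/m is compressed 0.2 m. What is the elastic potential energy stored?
PE = ½kx² = ½(329)(0.2)² = 6.58 J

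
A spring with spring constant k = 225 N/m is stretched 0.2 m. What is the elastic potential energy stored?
PE = ½kx² = ½(225)(0.2)² = 4.5 J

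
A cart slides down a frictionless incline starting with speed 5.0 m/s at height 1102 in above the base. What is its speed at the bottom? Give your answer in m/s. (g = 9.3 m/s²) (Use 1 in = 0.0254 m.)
Convert to SI: v₀ = 5.0 m/s, h = 27.9908 m
½mv₀² + mgh = ½mv² ⇒ v = √(v₀² + 2gh) = √(5.0² + 2·9.3·27.9908) = 23.36 m/s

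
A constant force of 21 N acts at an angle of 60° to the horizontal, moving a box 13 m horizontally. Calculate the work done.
W = F·d·cosθ = (21)(13)cos(60°) = 136.5 J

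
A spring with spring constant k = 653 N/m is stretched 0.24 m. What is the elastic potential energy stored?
PE = ½kx² = ½(653)(0.24)² = 18.81 J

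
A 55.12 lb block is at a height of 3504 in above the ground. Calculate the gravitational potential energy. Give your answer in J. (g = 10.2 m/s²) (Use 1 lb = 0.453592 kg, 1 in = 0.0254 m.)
Convert to SI: m = 25.002 kg, h = 89.0016 m
PE = mgh = (25.002)(10.2)(89.0016) = 22700 J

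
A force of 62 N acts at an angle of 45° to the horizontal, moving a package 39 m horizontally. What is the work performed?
W = F·d·cosθ = (62)(39)cos(45°) = 1710 J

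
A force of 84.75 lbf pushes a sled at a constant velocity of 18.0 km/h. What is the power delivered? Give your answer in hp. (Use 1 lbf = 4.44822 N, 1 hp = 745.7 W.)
Convert to SI: F = 376.987 N, v = 5.0 m/s
P = Fv = (376.987)(5.0) = 1884.93 W = 2.528 hp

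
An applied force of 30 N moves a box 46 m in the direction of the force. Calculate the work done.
W = F·d = (30)(46) = 1380 J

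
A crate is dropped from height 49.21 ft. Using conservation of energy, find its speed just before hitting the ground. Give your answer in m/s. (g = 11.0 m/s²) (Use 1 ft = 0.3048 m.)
Convert to SI: h = 14.9992 m
mgh = ½mv² ⇒ v = √(2gh) = √(2·11.0·14.9992) = 18.17 m/s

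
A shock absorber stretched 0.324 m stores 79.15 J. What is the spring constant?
k = 2·PE/x² = 2·79.15/(0.324)² = 1508 N/m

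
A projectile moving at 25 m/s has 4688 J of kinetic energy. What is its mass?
m = 2·KE/v² = 2·4688/(25)² = 15.0 kg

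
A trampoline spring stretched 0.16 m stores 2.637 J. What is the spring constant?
k = 2·PE/x² = 2·2.637/(0.16)² = 206.0 N/m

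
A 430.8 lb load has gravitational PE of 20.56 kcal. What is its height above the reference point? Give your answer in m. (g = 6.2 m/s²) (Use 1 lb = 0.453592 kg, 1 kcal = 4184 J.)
Convert to SI: m = 195.407 kg, PE = 86023.0 J
h = PE/(mg) = 86023.0/(195.407·6.2) = 71.0 m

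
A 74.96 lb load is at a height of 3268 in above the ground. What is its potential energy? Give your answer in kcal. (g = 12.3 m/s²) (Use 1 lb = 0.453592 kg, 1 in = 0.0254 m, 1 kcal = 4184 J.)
Convert to SI: m = 34.0013 kg, h = 83.0072 m
PE = mgh = (34.0013)(12.3)(83.0072) = 34714.9 J = 8.297 kcal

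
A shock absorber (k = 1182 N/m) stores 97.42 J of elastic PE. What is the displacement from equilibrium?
x = √(2·PE/k) = √(2·97.42/1182) = 0.406 m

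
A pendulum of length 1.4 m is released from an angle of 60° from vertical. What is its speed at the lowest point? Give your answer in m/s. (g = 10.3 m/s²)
h = L(1 − cosθ) = 1.4(1 − cos60°) = 0.7 m
v = √(2gh) = √(2·10.3·0.7) = 3.797 m/s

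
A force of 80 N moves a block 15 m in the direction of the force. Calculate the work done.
W = F·d = (80)(15) = 1200 J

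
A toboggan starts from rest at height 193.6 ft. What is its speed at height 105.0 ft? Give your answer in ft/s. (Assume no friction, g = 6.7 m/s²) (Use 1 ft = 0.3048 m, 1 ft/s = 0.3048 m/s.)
Convert to SI: h₁−h₂ = 27.0053 m
mgh₁ = mgh₂ + ½mv² ⇒ v = √(2g(h₁−h₂)) = √(2·6.7·27.0053) = 19.0229 m/s = 62.41 ft/s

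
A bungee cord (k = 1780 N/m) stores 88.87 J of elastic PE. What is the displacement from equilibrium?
x = √(2·PE/k) = √(2·88.87/1780) = 0.316 m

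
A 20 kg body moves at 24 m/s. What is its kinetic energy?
KE = ½mv² = ½(20)(24)² = 5760.0 J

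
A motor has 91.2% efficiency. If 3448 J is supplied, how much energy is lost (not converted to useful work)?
W_lost = W_in(1 − η) = 3448·(1 − 0.912) = 303.4 J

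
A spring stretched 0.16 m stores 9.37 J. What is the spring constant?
k = 2·PE/x² = 2·9.37/(0.16)² = 732.0 N/m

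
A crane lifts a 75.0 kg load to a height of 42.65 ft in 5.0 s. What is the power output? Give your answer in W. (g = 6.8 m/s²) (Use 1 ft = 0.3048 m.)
Convert to SI: m = 75.0 kg, h = 12.9997 m, t = 5.0 s
P = mgh/t = (75.0)(6.8)(12.9997)/5.0 = 1326 W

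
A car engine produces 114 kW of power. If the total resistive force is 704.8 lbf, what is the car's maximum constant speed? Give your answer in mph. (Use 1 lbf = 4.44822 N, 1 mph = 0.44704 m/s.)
Convert to SI: F = 3135.11 N
P = Fv ⇒ v = P/F = 114000 W/3135.11 N = 36.3624 m/s = 81.34 mph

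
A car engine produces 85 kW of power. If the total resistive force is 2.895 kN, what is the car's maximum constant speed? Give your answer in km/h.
Convert to SI: F = 2895.0 N
P = Fv ⇒ v = P/F = 85000 W/2895.0 N = 29.361 m/s = 105.7 km/h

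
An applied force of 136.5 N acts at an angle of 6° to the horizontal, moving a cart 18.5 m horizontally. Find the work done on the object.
W = F·d·cosθ = (136.5)(18.5)cos(6°) = 2511 J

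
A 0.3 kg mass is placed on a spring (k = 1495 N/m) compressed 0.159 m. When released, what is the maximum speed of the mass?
½kx² = ½mv² ⇒ v = x√(k/m) = (0.159)√(1495/0.3) = 11.22 m/s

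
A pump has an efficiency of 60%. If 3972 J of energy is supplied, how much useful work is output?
W_out = η·W_in = 0.6·3972 = 2383.2 J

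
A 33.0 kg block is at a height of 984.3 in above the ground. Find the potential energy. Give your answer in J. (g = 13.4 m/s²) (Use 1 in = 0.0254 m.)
Convert to SI: m = 33.0 kg, h = 25.0012 m
PE = mgh = (33.0)(13.4)(25.0012) = 11060 J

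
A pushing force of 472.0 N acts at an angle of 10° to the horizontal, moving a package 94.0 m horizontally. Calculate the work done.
W = F·d·cosθ = (472.0)(94.0)cos(10°) = 43690 J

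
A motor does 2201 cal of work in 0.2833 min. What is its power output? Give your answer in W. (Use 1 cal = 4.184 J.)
Convert to SI: W = 9208.98 J, t = 16.998 s
P = W/t = 9208.98/16.998 = 541.8 W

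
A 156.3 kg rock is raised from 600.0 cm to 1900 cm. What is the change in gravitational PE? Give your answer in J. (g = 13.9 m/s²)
Convert to SI: m = 156.3 kg, Δh = 13.0 m
ΔPE = mgΔh = (156.3)(13.9)(13.0) = 28240 J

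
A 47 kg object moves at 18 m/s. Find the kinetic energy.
KE = ½mv² = ½(47)(18)² = 7614.0 J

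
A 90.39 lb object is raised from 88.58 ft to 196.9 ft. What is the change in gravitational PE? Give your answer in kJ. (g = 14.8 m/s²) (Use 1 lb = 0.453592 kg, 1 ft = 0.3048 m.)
Convert to SI: m = 41.0002 kg, Δh = 33.0159 m
ΔPE = mgΔh = (41.0002)(14.8)(33.0159) = 20034.2 J = 20.03 kJ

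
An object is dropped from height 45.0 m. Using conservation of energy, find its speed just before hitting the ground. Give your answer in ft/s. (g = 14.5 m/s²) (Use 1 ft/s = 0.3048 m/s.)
mgh = ½mv² ⇒ v = √(2gh) = √(2·14.5·45.0) = 36.1248 m/s = 118.5 ft/s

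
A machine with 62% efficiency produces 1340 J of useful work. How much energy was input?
W_in = W_out/η = 1340/0.62 = 2161 J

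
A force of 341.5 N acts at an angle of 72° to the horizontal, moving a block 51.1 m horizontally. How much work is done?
W = F·d·cosθ = (341.5)(51.1)cos(72°) = 5393 J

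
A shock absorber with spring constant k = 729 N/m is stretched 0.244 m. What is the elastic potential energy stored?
PE = ½kx² = ½(729)(0.244)² = 21.7 J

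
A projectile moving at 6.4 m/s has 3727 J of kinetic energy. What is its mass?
m = 2·KE/v² = 2·3727/(6.4)² = 182.0 kg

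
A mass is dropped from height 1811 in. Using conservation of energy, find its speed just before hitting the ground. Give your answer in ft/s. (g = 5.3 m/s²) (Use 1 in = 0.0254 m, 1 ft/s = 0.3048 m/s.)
Convert to SI: h = 45.9994 m
mgh = ½mv² ⇒ v = √(2gh) = √(2·5.3·45.9994) = 22.0815 m/s = 72.45 ft/s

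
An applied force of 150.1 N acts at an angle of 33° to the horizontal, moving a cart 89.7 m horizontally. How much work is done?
W = F·d·cosθ = (150.1)(89.7)cos(33°) = 11290 J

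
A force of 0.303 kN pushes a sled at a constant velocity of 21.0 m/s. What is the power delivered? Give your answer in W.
Convert to SI: F = 303.0 N, v = 21.0 m/s
P = Fv = (303.0)(21.0) = 6363 W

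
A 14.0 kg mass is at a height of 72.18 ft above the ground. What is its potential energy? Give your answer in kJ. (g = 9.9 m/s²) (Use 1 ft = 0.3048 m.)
Convert to SI: m = 14.0 kg, h = 22.0005 m
PE = mgh = (14.0)(9.9)(22.0005) = 3049.26 J = 3.049 kJ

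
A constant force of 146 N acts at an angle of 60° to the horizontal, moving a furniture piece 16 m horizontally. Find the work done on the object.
W = F·d·cosθ = (146)(16)cos(60°) = 1168 J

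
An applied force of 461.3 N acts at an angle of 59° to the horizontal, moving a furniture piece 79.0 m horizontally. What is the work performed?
W = F·d·cosθ = (461.3)(79.0)cos(59°) = 18770 J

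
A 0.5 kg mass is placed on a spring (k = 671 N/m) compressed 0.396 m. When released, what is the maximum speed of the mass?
½kx² = ½mv² ⇒ v = x√(k/m) = (0.396)√(671/0.5) = 14.51 m/s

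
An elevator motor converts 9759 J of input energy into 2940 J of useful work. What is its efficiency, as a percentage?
η = W_out/W_in = 2940/9759 = 30.13%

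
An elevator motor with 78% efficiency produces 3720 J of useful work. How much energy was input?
W_in = W_out/η = 3720/0.78 = 4769 J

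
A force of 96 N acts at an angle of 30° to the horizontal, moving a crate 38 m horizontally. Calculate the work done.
W = F·d·cosθ = (96)(38)cos(30°) = 3159 J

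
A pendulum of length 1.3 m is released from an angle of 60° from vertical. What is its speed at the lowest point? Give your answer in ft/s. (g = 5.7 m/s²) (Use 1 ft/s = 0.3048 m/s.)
h = L(1 − cosθ) = 1.3(1 − cos60°) = 0.65 m
v = √(2gh) = √(2·5.7·0.65) = 2.72213 m/s = 8.931 ft/s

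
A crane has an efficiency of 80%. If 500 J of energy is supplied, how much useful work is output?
W_out = η·W_in = 0.8·500 = 400.0 J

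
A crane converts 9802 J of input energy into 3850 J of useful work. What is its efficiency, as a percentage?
η = W_out/W_in = 3850/9802 = 39.28%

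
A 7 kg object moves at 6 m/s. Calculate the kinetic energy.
KE = ½mv² = ½(7)(6)² = 126.0 J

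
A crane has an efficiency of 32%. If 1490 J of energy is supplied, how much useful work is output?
W_out = η·W_in = 0.32·1490 = 476.8 J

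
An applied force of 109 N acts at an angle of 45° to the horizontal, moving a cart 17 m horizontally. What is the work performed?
W = F·d·cosθ = (109)(17)cos(45°) = 1310 J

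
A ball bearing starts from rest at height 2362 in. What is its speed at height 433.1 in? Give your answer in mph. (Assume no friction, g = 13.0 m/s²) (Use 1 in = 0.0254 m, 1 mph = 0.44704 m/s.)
Convert to SI: h₁−h₂ = 48.9941 m
mgh₁ = mgh₂ + ½mv² ⇒ v = √(2g(h₁−h₂)) = √(2·13.0·48.9941) = 35.691 m/s = 79.84 mph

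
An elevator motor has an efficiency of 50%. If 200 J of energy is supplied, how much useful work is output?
W_out = η·W_in = 0.5·200 = 100.0 J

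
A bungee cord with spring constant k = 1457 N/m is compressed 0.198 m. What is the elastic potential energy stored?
PE = ½kx² = ½(1457)(0.198)² = 28.56 J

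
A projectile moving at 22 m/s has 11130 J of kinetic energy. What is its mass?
m = 2·KE/v² = 2·11130/(22)² = 45.99 kg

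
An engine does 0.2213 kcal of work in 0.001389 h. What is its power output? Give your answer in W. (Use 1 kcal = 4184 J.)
Convert to SI: W = 925.919 J, t = 5.0004 s
P = W/t = 925.919/5.0004 = 185.2 W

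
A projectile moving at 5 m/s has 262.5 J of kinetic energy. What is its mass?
m = 2·KE/v² = 2·262.5/(5)² = 21.0 kg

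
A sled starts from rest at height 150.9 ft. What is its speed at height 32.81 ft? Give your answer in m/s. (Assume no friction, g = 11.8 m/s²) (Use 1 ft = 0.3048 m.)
Convert to SI: h₁−h₂ = 35.9938 m
mgh₁ = mgh₂ + ½mv² ⇒ v = √(2g(h₁−h₂)) = √(2·11.8·35.9938) = 29.15 m/s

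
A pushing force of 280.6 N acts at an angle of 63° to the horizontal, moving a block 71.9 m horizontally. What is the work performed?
W = F·d·cosθ = (280.6)(71.9)cos(63°) = 9159 J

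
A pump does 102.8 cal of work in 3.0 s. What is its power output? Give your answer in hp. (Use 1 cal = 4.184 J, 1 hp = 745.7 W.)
Convert to SI: W = 430.115 J, t = 3.0 s
P = W/t = 430.115/3.0 = 143.372 W = 0.1923 hp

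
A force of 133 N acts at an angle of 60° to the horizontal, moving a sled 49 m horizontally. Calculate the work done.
W = F·d·cosθ = (133)(49)cos(60°) = 3259 J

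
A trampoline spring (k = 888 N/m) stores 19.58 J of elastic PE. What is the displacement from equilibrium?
x = √(2·PE/k) = √(2·19.58/888) = 0.21 m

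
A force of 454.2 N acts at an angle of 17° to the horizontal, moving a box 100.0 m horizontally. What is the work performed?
W = F·d·cosθ = (454.2)(100.0)cos(17°) = 43440 J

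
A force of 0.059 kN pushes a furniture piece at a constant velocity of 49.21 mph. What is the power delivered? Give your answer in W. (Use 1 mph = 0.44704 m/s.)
Convert to SI: F = 59.0 N, v = 21.9988 m/s
P = Fv = (59.0)(21.9988) = 1298 W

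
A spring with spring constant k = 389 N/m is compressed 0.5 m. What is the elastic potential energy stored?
PE = ½kx² = ½(389)(0.5)² = 48.63 J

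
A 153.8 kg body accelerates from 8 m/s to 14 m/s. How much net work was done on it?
W = ΔKE = ½m(v₂² − v₁²) = ½(153.8)(14² − 8²) = 10150.8 J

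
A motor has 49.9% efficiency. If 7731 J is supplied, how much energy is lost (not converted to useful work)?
W_lost = W_in(1 − η) = 7731·(1 − 0.499) = 3873 J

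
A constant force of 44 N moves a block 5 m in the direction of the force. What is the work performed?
W = F·d = (44)(5) = 220.0 J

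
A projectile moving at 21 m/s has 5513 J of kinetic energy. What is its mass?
m = 2·KE/v² = 2·5513/(21)² = 25.0 kg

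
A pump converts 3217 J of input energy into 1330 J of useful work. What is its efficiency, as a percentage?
η = W_out/W_in = 1330/3217 = 41.34%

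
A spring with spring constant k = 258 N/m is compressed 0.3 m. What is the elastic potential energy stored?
PE = ½kx² = ½(258)(0.3)² = 11.61 J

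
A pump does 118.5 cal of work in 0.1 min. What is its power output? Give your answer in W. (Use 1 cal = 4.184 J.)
Convert to SI: W = 495.804 J, t = 6.0 s
P = W/t = 495.804/6.0 = 82.63 W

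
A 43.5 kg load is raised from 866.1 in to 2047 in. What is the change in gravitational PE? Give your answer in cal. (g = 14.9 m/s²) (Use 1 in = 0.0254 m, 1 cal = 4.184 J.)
Convert to SI: m = 43.5 kg, Δh = 29.9949 m
ΔPE = mgΔh = (43.5)(14.9)(29.9949) = 19441.2 J = 4647 cal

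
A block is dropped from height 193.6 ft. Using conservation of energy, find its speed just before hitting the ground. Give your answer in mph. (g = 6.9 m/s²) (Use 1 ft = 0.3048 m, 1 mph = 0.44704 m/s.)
Convert to SI: h = 59.0093 m
mgh = ½mv² ⇒ v = √(2gh) = √(2·6.9·59.0093) = 28.5364 m/s = 63.83 mph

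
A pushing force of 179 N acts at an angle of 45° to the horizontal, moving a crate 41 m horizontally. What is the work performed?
W = F·d·cosθ = (179)(41)cos(45°) = 5189 J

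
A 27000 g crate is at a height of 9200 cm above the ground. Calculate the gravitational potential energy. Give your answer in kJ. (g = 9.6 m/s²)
Convert to SI: m = 27.0 kg, h = 92.0 m
PE = mgh = (27.0)(9.6)(92.0) = 23846.4 J = 23.85 kJ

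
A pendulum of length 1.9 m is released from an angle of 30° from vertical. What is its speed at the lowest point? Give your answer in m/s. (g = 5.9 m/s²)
h = L(1 − cosθ) = 1.9(1 − cos30°) = 0.254552 m
v = √(2gh) = √(2·5.9·0.254552) = 1.733 m/s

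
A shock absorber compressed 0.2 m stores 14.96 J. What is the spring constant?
k = 2·PE/x² = 2·14.96/(0.2)² = 748.0 N/m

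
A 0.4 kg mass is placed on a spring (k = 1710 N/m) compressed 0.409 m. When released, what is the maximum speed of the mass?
½kx² = ½mv² ⇒ v = x√(k/m) = (0.409)√(1710/0.4) = 26.74 m/s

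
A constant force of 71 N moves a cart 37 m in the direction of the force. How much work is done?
W = F·d = (71)(37) = 2627 J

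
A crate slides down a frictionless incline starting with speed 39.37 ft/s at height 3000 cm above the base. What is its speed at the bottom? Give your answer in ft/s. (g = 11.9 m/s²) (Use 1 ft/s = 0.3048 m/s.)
Convert to SI: v₀ = 12.0 m/s, h = 30.0 m
½mv₀² + mgh = ½mv² ⇒ v = √(v₀² + 2gh) = √(12.0² + 2·11.9·30.0) = 29.2916 m/s = 96.1 ft/s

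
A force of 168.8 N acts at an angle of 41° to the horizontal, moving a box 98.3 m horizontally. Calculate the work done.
W = F·d·cosθ = (168.8)(98.3)cos(41°) = 12520 J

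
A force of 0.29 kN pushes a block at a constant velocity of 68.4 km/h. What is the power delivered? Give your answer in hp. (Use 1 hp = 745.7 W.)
Convert to SI: F = 290.0 N, v = 19.0 m/s
P = Fv = (290.0)(19.0) = 5510.0 W = 7.389 hp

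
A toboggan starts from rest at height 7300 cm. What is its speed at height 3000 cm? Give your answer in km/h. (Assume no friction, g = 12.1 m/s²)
Convert to SI: h₁−h₂ = 43.0 m
mgh₁ = mgh₂ + ½mv² ⇒ v = √(2g(h₁−h₂)) = √(2·12.1·43.0) = 32.2583 m/s = 116.1 km/h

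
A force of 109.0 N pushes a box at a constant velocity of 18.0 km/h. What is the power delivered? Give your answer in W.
Convert to SI: F = 109.0 N, v = 5.0 m/s
P = Fv = (109.0)(5.0) = 545.0 W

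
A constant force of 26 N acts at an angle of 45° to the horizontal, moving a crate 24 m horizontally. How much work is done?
W = F·d·cosθ = (26)(24)cos(45°) = 441.2 J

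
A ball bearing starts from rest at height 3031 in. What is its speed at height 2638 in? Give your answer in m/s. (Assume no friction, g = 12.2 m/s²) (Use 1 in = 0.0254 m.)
Convert to SI: h₁−h₂ = 9.9822 m
mgh₁ = mgh₂ + ½mv² ⇒ v = √(2g(h₁−h₂)) = √(2·12.2·9.9822) = 15.61 m/s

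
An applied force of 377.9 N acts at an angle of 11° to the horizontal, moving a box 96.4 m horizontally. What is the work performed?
W = F·d·cosθ = (377.9)(96.4)cos(11°) = 35760 J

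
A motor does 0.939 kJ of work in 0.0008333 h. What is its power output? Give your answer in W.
Convert to SI: W = 939.0 J, t = 2.99988 s
P = W/t = 939.0/2.99988 = 313.0 W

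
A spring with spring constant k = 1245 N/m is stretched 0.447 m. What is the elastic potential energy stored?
PE = ½kx² = ½(1245)(0.447)² = 124.4 J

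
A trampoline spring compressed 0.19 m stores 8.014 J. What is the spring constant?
k = 2·PE/x² = 2·8.014/(0.19)² = 444.0 N/m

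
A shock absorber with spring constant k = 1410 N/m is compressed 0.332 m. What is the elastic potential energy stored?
PE = ½kx² = ½(1410)(0.332)² = 77.71 J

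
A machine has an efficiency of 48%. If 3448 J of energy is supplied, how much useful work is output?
W_out = η·W_in = 0.48·3448 = 1655.04 J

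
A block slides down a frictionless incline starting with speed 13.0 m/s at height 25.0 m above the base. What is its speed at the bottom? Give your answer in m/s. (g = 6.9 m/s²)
½mv₀² + mgh = ½mv² ⇒ v = √(v₀² + 2gh) = √(13.0² + 2·6.9·25.0) = 22.67 m/s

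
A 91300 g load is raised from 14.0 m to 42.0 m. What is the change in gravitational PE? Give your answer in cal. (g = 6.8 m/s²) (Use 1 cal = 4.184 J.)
Convert to SI: m = 91.3 kg, Δh = 28.0 m
ΔPE = mgΔh = (91.3)(6.8)(28.0) = 17383.5 J = 4155 cal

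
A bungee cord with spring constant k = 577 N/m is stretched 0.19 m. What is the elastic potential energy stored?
PE = ½kx² = ½(577)(0.19)² = 10.41 J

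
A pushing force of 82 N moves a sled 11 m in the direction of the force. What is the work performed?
W = F·d = (82)(11) = 902.0 J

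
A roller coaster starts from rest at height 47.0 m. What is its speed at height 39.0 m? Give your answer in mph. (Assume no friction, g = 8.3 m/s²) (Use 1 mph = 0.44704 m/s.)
mgh₁ = mgh₂ + ½mv² ⇒ v = √(2g(h₁−h₂)) = √(2·8.3·8.0) = 11.5239 m/s = 25.78 mph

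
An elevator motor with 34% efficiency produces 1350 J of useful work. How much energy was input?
W_in = W_out/η = 1350/0.34 = 3971 J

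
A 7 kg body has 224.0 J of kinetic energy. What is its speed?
v = √(2·KE/m) = √(2·224.0/7) = 8.0 m/s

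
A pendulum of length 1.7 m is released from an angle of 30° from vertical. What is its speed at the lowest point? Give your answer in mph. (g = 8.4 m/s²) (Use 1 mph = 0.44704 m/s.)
h = L(1 − cosθ) = 1.7(1 − cos30°) = 0.227757 m
v = √(2gh) = √(2·8.4·0.227757) = 1.9561 m/s = 4.376 mph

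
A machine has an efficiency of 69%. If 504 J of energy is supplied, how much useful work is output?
W_out = η·W_in = 0.69·504 = 347.76 J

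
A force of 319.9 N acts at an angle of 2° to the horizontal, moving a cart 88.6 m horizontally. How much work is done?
W = F·d·cosθ = (319.9)(88.6)cos(2°) = 28330 J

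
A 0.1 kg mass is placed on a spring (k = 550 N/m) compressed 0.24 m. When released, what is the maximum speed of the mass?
½kx² = ½mv² ⇒ v = x√(k/m) = (0.24)√(550/0.1) = 17.8 m/s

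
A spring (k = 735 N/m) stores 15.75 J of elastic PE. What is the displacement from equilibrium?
x = √(2·PE/k) = √(2·15.75/735) = 0.207 m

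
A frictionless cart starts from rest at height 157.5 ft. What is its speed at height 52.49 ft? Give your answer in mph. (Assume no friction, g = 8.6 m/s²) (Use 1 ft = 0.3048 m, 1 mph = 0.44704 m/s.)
Convert to SI: h₁−h₂ = 32.007 m
mgh₁ = mgh₂ + ½mv² ⇒ v = √(2g(h₁−h₂)) = √(2·8.6·32.007) = 23.4632 m/s = 52.49 mph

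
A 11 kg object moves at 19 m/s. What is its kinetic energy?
KE = ½mv² = ½(11)(19)² = 1985.5 J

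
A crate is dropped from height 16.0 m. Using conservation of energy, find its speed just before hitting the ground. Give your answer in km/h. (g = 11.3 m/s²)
mgh = ½mv² ⇒ v = √(2gh) = √(2·11.3·16.0) = 19.0158 m/s = 68.46 km/h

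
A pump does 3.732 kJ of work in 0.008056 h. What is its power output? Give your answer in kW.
Convert to SI: W = 3732.0 J, t = 29.0016 s
P = W/t = 3732.0/29.0016 = 128.683 W = 0.1287 kW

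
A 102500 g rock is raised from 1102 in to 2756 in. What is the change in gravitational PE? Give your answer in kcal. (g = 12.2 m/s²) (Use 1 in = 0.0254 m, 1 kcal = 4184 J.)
Convert to SI: m = 102.5 kg, Δh = 42.0116 m
ΔPE = mgΔh = (102.5)(12.2)(42.0116) = 52535.5 J = 12.56 kcal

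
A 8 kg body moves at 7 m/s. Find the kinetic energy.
KE = ½mv² = ½(8)(7)² = 196.0 J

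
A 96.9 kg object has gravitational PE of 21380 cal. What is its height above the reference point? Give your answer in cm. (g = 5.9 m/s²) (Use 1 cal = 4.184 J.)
Convert to SI: m = 96.9 kg, PE = 89453.9 J
h = PE/(mg) = 89453.9/(96.9·5.9) = 156.467 m = 15650 cm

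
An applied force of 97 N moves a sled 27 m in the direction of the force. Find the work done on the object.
W = F·d = (97)(27) = 2619 J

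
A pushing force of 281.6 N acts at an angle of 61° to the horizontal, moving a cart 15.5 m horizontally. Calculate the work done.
W = F·d·cosθ = (281.6)(15.5)cos(61°) = 2116 J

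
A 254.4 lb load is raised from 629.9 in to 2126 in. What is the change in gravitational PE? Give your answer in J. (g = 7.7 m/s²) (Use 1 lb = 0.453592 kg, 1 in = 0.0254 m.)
Convert to SI: m = 115.394 kg, Δh = 38.0009 m
ΔPE = mgΔh = (115.394)(7.7)(38.0009) = 33770 J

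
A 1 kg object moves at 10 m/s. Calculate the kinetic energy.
KE = ½mv² = ½(1)(10)² = 50.0 J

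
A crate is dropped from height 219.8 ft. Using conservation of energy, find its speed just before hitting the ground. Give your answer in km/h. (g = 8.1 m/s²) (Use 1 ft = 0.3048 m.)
Convert to SI: h = 66.995 m
mgh = ½mv² ⇒ v = √(2gh) = √(2·8.1·66.995) = 32.9442 m/s = 118.6 km/h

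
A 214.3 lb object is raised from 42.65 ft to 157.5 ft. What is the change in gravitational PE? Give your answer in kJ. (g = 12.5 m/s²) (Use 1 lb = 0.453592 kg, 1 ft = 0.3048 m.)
Convert to SI: m = 97.2048 kg, Δh = 35.0063 m
ΔPE = mgΔh = (97.2048)(12.5)(35.0063) = 42534.7 J = 42.53 kJ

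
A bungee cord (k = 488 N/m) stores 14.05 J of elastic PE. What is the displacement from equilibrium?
x = √(2·PE/k) = √(2·14.05/488) = 0.24 m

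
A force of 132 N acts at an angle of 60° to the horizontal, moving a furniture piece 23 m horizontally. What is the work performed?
W = F·d·cosθ = (132)(23)cos(60°) = 1518 J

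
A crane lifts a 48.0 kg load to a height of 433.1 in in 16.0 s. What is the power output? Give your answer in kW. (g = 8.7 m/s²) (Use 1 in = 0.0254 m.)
Convert to SI: m = 48.0 kg, h = 11.0007 m, t = 16.0 s
P = mgh/t = (48.0)(8.7)(11.0007)/16.0 = 287.119 W = 0.2871 kW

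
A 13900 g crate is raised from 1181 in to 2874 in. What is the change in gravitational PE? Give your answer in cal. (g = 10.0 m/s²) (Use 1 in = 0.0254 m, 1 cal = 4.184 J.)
Convert to SI: m = 13.9 kg, Δh = 43.0022 m
ΔPE = mgΔh = (13.9)(10.0)(43.0022) = 5977.31 J = 1429 cal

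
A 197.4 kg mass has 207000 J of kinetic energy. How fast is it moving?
v = √(2·KE/m) = √(2·207000/197.4) = 45.8 m/s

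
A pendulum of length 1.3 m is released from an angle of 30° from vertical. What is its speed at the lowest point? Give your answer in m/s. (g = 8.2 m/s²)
h = L(1 − cosθ) = 1.3(1 − cos30°) = 0.174167 m
v = √(2gh) = √(2·8.2·0.174167) = 1.69 m/s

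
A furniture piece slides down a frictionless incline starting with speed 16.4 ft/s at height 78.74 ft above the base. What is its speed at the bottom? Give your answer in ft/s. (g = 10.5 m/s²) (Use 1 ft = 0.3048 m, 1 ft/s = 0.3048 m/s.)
Convert to SI: v₀ = 4.99872 m/s, h = 24.0 m
½mv₀² + mgh = ½mv² ⇒ v = √(v₀² + 2gh) = √(4.99872² + 2·10.5·24.0) = 22.9997 m/s = 75.46 ft/s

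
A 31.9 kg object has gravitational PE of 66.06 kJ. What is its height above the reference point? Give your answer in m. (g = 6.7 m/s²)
Convert to SI: m = 31.9 kg, PE = 66060.0 J
h = PE/(mg) = 66060.0/(31.9·6.7) = 309.1 m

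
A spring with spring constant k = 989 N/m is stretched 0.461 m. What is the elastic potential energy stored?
PE = ½kx² = ½(989)(0.461)² = 105.1 J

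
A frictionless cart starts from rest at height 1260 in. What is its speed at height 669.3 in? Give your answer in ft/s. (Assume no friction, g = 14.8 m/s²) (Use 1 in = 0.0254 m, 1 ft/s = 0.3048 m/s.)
Convert to SI: h₁−h₂ = 15.0038 m
mgh₁ = mgh₂ + ½mv² ⇒ v = √(2g(h₁−h₂)) = √(2·14.8·15.0038) = 21.074 m/s = 69.14 ft/s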